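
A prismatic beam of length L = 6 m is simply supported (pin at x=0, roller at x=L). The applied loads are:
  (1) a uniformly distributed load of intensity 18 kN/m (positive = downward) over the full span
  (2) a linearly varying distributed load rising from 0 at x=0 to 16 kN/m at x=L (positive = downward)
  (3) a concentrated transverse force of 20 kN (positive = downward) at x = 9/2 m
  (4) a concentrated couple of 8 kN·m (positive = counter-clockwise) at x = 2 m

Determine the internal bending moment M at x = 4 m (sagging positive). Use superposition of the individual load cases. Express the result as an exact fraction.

Load 1 — uniform load w=18 kN/m over full span:
  M_1 = wx(L-x)/2 = 18·4·(6-4)/2 = 72 kN·m
Load 2 — triangular load w₀=16 kN/m (0→w₀ over full span):
  M_2 = w₀Lx/6 - w₀x³/(6L) = 16·6·4/6 - 16·4³/(6·6) = 320/9 kN·m
Load 3 — point force P=20 kN at a=9/2 m (b=L-a=3/2):
  M_3 = Pbx/L  [x≤a] = 20·(3/2)·4/6 = 20 kN·m
Load 4 — applied couple M₀=8 kN·m at a=2 m (b=L-a=4):
  M_4 = M₀x/L - M₀  [x>a] = 8·4/6 - 8 = -8/3 kN·m
Superposition: M = Σ M_i = 1124/9 kN·m ≈ 124.888889 kN·m

M(4) = 1124/9 kN·m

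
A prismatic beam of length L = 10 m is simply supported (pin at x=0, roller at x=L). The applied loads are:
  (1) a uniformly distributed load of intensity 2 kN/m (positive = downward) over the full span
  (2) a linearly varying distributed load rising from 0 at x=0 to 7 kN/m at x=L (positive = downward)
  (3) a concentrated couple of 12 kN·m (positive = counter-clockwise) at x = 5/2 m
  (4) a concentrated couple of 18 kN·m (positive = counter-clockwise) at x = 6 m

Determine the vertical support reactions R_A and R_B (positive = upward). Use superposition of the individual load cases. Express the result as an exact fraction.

R_A = 74/3 kN, R_B = 91/3 kN

Load 1 — uniform load w=2 kN/m over full span:
  R_A = wL/2 = 2·10/2 = 10 kN
  R_B = wL/2 = 2·10/2 = 10 kN
Load 2 — triangular load w₀=7 kN/m (0→w₀ over full span):
  R_A = w₀L/6 = 7·10/6 = 35/3 kN
  R_B = w₀L/3 = 7·10/3 = 70/3 kN
Load 3 — applied couple M₀=12 kN·m at a=5/2 m (b=L-a=15/2):
  R_A = M₀/L = 12/10 = 6/5 kN
  R_B = -M₀/L = -12/10 = -6/5 kN
Load 4 — applied couple M₀=18 kN·m at a=6 m (b=L-a=4):
  R_A = M₀/L = 18/10 = 9/5 kN
  R_B = -M₀/L = -18/10 = -9/5 kN
Superposition: R_A = 74/3 kN, R_B = 91/3 kN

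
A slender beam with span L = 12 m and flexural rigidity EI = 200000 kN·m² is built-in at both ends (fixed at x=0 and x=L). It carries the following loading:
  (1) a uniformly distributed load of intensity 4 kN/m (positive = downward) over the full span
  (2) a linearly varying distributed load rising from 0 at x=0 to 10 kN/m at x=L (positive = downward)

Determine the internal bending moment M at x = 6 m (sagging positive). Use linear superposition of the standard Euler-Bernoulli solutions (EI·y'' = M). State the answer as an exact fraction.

M(6) = 54 kN·m

Load 1 — uniform load w=4 kN/m over full span:
  M_1 = wLx/2 - wL²/12 - wx²/2 = 4·12·6/2 - 4·12²/12 - 4·6²/2 = 24 kN·m
Load 2 — triangular load w₀=10 kN/m (0→w₀ over full span):
  M_2 = 3w₀Lx/20 - w₀L²/30 - w₀x³/(6L) = 3·10·12·6/20 - 10·12²/30 - 10·6³/(6·12) = 30 kN·m
Superposition: M = Σ M_i = 54 kN·m ≈ 54.000000 kN·m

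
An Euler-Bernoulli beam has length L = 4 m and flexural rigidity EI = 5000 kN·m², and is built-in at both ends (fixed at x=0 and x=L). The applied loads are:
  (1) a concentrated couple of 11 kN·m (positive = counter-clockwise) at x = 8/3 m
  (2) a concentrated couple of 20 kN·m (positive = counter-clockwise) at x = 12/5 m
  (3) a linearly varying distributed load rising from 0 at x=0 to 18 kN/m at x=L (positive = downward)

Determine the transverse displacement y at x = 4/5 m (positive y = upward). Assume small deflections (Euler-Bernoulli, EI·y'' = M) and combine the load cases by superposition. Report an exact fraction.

y(4/5) = -78341/87890625 m

Load 1 — applied couple M₀=11 kN·m at a=8/3 m (b=L-a=4/3):
  y_1 = (R_Ax³/6 - M_Ax²/2)/EI  [x≤a] with R_A=11/3, M_A=11/3 = ((11/3)·(4/5)³/6 - (11/3)·(4/5)²/2)/5000 = -121/703125 m
Load 2 — applied couple M₀=20 kN·m at a=12/5 m (b=L-a=8/5):
  y_2 = (R_Ax³/6 - M_Ax²/2)/EI  [x≤a] with R_A=36/5, M_A=32/5 = ((36/5)·(4/5)³/6 - (32/5)·(4/5)²/2)/5000 = -112/390625 m
Load 3 — triangular load w₀=18 kN/m (0→w₀ over full span):
  y_3 = -w₀x²(L-x)²(x+2L)/(120LEI) = -18·(4/5)²·(4-(4/5))²·((4/5)+2·4)/(120·4·5000) = -4224/9765625 m
Superposition: y = Σ y_i = -78341/87890625 m ≈ -0.000891 m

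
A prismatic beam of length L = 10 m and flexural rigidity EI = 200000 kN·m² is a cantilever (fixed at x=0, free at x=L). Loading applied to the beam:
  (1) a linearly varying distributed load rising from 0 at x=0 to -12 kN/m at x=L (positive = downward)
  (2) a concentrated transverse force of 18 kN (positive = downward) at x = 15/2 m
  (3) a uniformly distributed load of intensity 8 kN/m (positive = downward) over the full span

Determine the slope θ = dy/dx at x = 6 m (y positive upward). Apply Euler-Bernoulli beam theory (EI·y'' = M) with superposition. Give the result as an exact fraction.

Load 1 — triangular load w₀=-12 kN/m (0→w₀ over full span):
  θ_1 = (w₀Lx²/4-w₀L²x/3-w₀x⁴/(24L))/EI = ((-12)·10·6²/4-(-12)·10²·6/3-(-12)·6⁴/(24·10))/200000 = 1731/250000 rad
Load 2 — point force P=18 kN at a=15/2 m (b=L-a=5/2):
  θ_2 = -Px(2a-x)/(2EI)  [x≤a] = -18·6·(2·(15/2)-6)/(2·200000) = -243/100000 rad
Load 3 — uniform load w=8 kN/m over full span:
  θ_3 = -wx(x²-3Lx+3L²)/(6EI) = -8·6·(6²-3·10·6+3·10²)/(6·200000) = -39/6250 rad
Superposition: θ = Σ θ_i = -873/500000 rad ≈ -0.001746 rad

θ(6) = -873/500000 rad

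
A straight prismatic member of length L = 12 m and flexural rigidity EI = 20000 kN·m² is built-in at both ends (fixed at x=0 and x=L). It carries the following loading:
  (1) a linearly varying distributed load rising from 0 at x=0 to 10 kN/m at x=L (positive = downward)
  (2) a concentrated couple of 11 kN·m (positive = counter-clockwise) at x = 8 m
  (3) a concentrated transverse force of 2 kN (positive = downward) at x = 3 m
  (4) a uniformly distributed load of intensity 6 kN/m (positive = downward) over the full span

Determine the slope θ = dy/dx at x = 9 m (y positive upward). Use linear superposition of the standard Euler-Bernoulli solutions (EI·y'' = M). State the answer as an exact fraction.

Load 1 — triangular load w₀=10 kN/m (0→w₀ over full span):
  θ_1 = -w₀(2x(L-x)(L-2x)(x+2L)+x²(L-x)²)/(120LEI) = -10·(2·9·(12-9)·(12-2·9)·(9+2·12)+9²·(12-9)²)/(120·12·20000) = 1107/320000 rad
Load 2 — applied couple M₀=11 kN·m at a=8 m (b=L-a=4):
  θ_2 = (R_Ax²/2 - M_Ax - M₀(x-a))/EI  [x>a] with R_A=11/9, M_A=11/3 = ((11/9)·9²/2 - (11/3)·9 - 11·(9-8))/20000 = 11/40000 rad
Load 3 — point force P=2 kN at a=3 m (b=L-a=9):
  θ_3 = Pa²(L-x)(2bL-(3b+a)(L-x))/(2L³EI)  [x>a] = 2·3²·(12-9)·(2·9·12-(3·9+3)·(12-9))/(2·12³·20000) = 63/640000 rad
Load 4 — uniform load w=6 kN/m over full span:
  θ_4 = -wx(L-x)(L-2x)/(12EI) = -6·9·(12-9)·(12-2·9)/(12·20000) = 81/20000 rad
Superposition: θ = Σ θ_i = 1009/128000 rad ≈ 0.007883 rad

θ(9) = 1009/128000 rad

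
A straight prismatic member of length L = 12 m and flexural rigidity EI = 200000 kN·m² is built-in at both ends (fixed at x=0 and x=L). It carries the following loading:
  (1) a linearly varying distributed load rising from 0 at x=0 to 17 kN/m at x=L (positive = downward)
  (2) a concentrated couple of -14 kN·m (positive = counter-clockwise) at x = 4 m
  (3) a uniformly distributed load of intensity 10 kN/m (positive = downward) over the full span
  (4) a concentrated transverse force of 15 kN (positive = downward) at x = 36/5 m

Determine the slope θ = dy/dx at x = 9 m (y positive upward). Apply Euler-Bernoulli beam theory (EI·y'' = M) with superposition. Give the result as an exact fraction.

θ(9) = 234911/160000000 rad

Load 1 — triangular load w₀=17 kN/m (0→w₀ over full span):
  θ_1 = -w₀(2x(L-x)(L-2x)(x+2L)+x²(L-x)²)/(120LEI) = -17·(2·9·(12-9)·(12-2·9)·(9+2·12)+9²·(12-9)²)/(120·12·200000) = 18819/32000000 rad
Load 2 — applied couple M₀=-14 kN·m at a=4 m (b=L-a=8):
  θ_2 = (R_Ax²/2 - M_Ax - M₀(x-a))/EI  [x>a] with R_A=-14/9, M_A=0 = ((-14/9)·9²/2 - 0·9 - (-14)·(9-4))/200000 = 7/200000 rad
Load 3 — uniform load w=10 kN/m over full span:
  θ_3 = -wx(L-x)(L-2x)/(12EI) = -10·9·(12-9)·(12-2·9)/(12·200000) = 27/40000 rad
Load 4 — point force P=15 kN at a=36/5 m (b=L-a=24/5):
  θ_4 = Pa²(L-x)(2bL-(3b+a)(L-x))/(2L³EI)  [x>a] = 15·(36/5)²·(12-9)·(2·(24/5)·12-(3·(24/5)+(36/5))·(12-9))/(2·12³·200000) = 1701/10000000 rad
Superposition: θ = Σ θ_i = 234911/160000000 rad ≈ 0.001468 rad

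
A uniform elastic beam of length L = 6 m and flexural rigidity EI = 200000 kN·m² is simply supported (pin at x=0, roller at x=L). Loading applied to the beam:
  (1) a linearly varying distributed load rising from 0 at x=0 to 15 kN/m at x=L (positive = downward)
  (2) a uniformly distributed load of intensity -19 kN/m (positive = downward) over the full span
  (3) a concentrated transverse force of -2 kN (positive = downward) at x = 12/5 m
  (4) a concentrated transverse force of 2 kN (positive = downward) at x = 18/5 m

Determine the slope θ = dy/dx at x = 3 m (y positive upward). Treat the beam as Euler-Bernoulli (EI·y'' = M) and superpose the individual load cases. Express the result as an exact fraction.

Load 1 — triangular load w₀=15 kN/m (0→w₀ over full span):
  θ_1 = -w₀(7L⁴-30L²x²+15x⁴)/(360LEI) = -15·(7·6⁴-30·6²·3²+15·3⁴)/(360·6·200000) = -63/3200000 rad
Load 2 — uniform load w=-19 kN/m over full span:
  θ_2 = -w(L³-6Lx²+4x³)/(24EI) = -(-19)·(6³-6·6·3²+4·3³)/(24·200000) = 0 rad
Load 3 — point force P=-2 kN at a=12/5 m (b=L-a=18/5):
  θ_3 = -Pa(2L²-6Lx+3x²+a²)/(6LEI)  [x>a] = -(-2)·(12/5)·(2·6²-6·6·3+3·3²+(12/5)²)/(6·6·200000) = -27/12500000 rad
Load 4 — point force P=2 kN at a=18/5 m (b=L-a=12/5):
  θ_4 = -Pb(L²-b²-3x²)/(6LEI)  [x≤a] = -2·(12/5)·(6²-(12/5)²-3·3²)/(6·6·200000) = -27/12500000 rad
Superposition: θ = Σ θ_i = -9603/400000000 rad ≈ -0.000024 rad

θ(3) = -9603/400000000 rad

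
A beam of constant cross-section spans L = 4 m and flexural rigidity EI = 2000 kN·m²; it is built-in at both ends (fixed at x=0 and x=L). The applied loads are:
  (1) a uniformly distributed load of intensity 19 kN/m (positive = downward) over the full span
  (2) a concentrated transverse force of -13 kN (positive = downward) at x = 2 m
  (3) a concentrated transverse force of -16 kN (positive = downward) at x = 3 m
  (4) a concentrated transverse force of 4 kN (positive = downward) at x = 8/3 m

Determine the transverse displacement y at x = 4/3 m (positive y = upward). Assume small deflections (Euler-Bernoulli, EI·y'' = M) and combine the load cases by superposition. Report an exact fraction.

y(4/3) = -3151/1093500 m

Load 1 — uniform load w=19 kN/m over full span:
  y_1 = -wx²(L-x)²/(24EI) = -19·(4/3)²·(4-(4/3))²/(24·2000) = -152/30375 m
Load 2 — point force P=-13 kN at a=2 m (b=L-a=2):
  y_2 = -Pb²x²(3aL-(3a+b)x)/(6L³EI)  [x≤a] = -(-13)·2²·(4/3)²·(3·2·4-(3·2+2)·(4/3))/(6·4³·2000) = 13/8100 m
Load 3 — point force P=-16 kN at a=3 m (b=L-a=1):
  y_3 = -Pb²x²(3aL-(3a+b)x)/(6L³EI)  [x≤a] = -(-16)·1²·(4/3)²·(3·3·4-(3·3+1)·(4/3))/(6·4³·2000) = 17/20250 m
Load 4 — point force P=4 kN at a=8/3 m (b=L-a=4/3):
  y_4 = -Pb²x²(3aL-(3a+b)x)/(6L³EI)  [x≤a] = -4·(4/3)²·(4/3)²·(3·(8/3)·4-(3·(8/3)+(4/3))·(4/3))/(6·4³·2000) = -88/273375 m
Superposition: y = Σ y_i = -3151/1093500 m ≈ -0.002882 m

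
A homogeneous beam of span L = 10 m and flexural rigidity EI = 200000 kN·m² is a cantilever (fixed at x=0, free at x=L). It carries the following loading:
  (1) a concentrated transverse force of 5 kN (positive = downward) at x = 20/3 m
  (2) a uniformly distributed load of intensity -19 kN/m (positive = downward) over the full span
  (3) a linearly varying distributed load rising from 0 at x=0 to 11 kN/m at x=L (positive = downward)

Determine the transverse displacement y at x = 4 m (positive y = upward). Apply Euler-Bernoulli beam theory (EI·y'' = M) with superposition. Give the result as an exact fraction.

y(4) = 15031/937500 m

Load 1 — point force P=5 kN at a=20/3 m (b=L-a=10/3):
  y_1 = -Px²(3a-x)/(6EI)  [x≤a] = -5·4²·(3·(20/3)-4)/(6·200000) = -2/1875 m
Load 2 — uniform load w=-19 kN/m over full span:
  y_2 = -wx²(x²-4Lx+6L²)/(24EI) = -(-19)·4²·(4²-4·10·4+6·10²)/(24·200000) = 361/12500 m
Load 3 — triangular load w₀=11 kN/m (0→w₀ over full span):
  y_3 = (w₀Lx³/12-w₀L²x²/6-w₀x⁵/(120L))/EI = (11·10·4³/12-11·10²·4²/6-11·4⁵/(120·10))/200000 = -2761/234375 m
Superposition: y = Σ y_i = 15031/937500 m ≈ 0.016033 m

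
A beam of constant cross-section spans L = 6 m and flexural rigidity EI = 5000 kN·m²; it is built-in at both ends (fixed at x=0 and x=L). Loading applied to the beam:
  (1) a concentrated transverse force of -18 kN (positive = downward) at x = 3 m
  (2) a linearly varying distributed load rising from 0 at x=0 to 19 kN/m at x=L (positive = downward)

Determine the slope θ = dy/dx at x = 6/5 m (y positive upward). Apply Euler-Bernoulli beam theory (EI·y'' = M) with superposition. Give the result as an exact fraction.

θ(6/5) = -3501/3125000 rad

Load 1 — point force P=-18 kN at a=3 m (b=L-a=3):
  θ_1 = -Pb²x(2aL-(3a+b)x)/(2L³EI)  [x≤a] = -(-18)·3²·(6/5)·(2·3·6-(3·3+3)·(6/5))/(2·6³·5000) = 243/125000 rad
Load 2 — triangular load w₀=19 kN/m (0→w₀ over full span):
  θ_2 = -w₀(2x(L-x)(L-2x)(x+2L)+x²(L-x)²)/(120LEI) = -19·(2·(6/5)·(6-(6/5))·(6-2·(6/5))·((6/5)+2·6)+(6/5)²·(6-(6/5))²)/(120·6·5000) = -1197/390625 rad
Superposition: θ = Σ θ_i = -3501/3125000 rad ≈ -0.001120 rad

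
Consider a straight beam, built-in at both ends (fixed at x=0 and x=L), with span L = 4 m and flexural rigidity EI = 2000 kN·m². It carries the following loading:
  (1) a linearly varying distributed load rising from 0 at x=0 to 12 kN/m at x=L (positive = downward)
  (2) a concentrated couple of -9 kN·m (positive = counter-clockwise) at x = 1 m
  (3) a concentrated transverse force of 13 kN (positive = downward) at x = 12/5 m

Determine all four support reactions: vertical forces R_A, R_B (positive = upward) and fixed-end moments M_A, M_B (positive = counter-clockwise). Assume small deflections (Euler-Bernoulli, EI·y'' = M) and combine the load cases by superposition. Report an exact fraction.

Load 1 — triangular load w₀=12 kN/m (0→w₀ over full span):
  R_A = 3w₀L/20 = 3·12·4/20 = 36/5 kN
  M_A = w₀L²/30 = 12·4²/30 = 32/5 kN·m
  R_B = 7w₀L/20 = 7·12·4/20 = 84/5 kN
  M_B = -w₀L²/20 = -12·4²/20 = -48/5 kN·m
Load 2 — applied couple M₀=-9 kN·m at a=1 m (b=L-a=3):
  R_A = 6M₀ab/L³ = 6·(-9)·1·3/4³ = -81/32 kN
  M_A = M₀b(2a-b)/L² = (-9)·3·(2·1-3)/4² = 27/16 kN·m
  R_B = -6M₀ab/L³ = -6·(-9)·1·3/4³ = 81/32 kN
  M_B = M₀a(2b-a)/L² = (-9)·1·(2·3-1)/4² = -45/16 kN·m
Load 3 — point force P=13 kN at a=12/5 m (b=L-a=8/5):
  R_A = Pb²(3a+b)/L³ = 13·(8/5)²·(3·(12/5)+(8/5))/4³ = 572/125 kN
  M_A = Pab²/L² = 13·(12/5)·(8/5)²/4² = 624/125 kN·m
  R_B = Pa²(a+3b)/L³ = 13·(12/5)²·((12/5)+3·(8/5))/4³ = 1053/125 kN
  M_B = -Pa²b/L² = -13·(12/5)²·(8/5)/4² = -936/125 kN·m
Superposition: R_A = 36979/4000 kN, M_A = 26159/2000 kN·m, R_B = 111021/4000 kN, M_B = -39801/2000 kN·m

R_A = 36979/4000 kN, M_A = 26159/2000 kN·m, R_B = 111021/4000 kN, M_B = -39801/2000 kN·m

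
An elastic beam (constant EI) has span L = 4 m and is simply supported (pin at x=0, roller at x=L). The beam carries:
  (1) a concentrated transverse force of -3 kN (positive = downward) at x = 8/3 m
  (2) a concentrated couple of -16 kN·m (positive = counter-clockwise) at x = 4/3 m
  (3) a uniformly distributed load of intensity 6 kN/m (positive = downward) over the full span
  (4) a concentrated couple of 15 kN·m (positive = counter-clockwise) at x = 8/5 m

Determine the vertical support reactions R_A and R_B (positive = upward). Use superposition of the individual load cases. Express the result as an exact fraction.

Load 1 — point force P=-3 kN at a=8/3 m (b=L-a=4/3):
  R_A = Pb/L = (-3)·(4/3)/4 = -1 kN
  R_B = Pa/L = (-3)·(8/3)/4 = -2 kN
Load 2 — applied couple M₀=-16 kN·m at a=4/3 m (b=L-a=8/3):
  R_A = M₀/L = (-16)/4 = -4 kN
  R_B = -M₀/L = -(-16)/4 = 4 kN
Load 3 — uniform load w=6 kN/m over full span:
  R_A = wL/2 = 6·4/2 = 12 kN
  R_B = wL/2 = 6·4/2 = 12 kN
Load 4 — applied couple M₀=15 kN·m at a=8/5 m (b=L-a=12/5):
  R_A = M₀/L = 15/4 kN
  R_B = -M₀/L = -15/4 kN
Superposition: R_A = 43/4 kN, R_B = 41/4 kN

R_A = 43/4 kN, R_B = 41/4 kN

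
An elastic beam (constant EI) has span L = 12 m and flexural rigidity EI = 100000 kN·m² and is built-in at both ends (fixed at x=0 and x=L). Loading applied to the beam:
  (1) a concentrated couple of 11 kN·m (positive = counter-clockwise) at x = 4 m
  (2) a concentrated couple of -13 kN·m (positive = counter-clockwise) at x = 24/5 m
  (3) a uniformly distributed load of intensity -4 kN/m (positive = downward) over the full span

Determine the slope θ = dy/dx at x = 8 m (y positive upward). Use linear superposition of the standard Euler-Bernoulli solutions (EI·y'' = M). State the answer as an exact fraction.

Load 1 — applied couple M₀=11 kN·m at a=4 m (b=L-a=8):
  θ_1 = (R_Ax²/2 - M_Ax - M₀(x-a))/EI  [x>a] with R_A=11/9, M_A=0 = ((11/9)·8²/2 - 0·8 - 11·(8-4))/100000 = -11/225000 rad
Load 2 — applied couple M₀=-13 kN·m at a=24/5 m (b=L-a=36/5):
  θ_2 = (R_Ax²/2 - M_Ax - M₀(x-a))/EI  [x>a] with R_A=-39/25, M_A=-39/25 = ((-39/25)·8²/2 - (-39/25)·8 - (-13)·(8-(24/5)))/100000 = 13/312500 rad
Load 3 — uniform load w=-4 kN/m over full span:
  θ_3 = -wx(L-x)(L-2x)/(12EI) = -(-4)·8·(12-8)·(12-2·8)/(12·100000) = -4/9375 rad
Superposition: θ = Σ θ_i = -2441/5625000 rad ≈ -0.000434 rad

θ(8) = -2441/5625000 rad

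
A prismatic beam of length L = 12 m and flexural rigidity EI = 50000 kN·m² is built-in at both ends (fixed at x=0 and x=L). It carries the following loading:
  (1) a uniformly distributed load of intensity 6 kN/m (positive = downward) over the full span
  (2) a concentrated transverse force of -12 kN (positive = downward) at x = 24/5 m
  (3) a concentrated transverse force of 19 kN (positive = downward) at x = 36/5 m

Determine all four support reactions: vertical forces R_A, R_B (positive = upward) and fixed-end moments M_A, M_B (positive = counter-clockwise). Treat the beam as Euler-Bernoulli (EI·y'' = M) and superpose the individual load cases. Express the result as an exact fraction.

Load 1 — uniform load w=6 kN/m over full span:
  R_A = wL/2 = 6·12/2 = 36 kN
  M_A = wL²/12 = 6·12²/12 = 72 kN·m
  R_B = wL/2 = 6·12/2 = 36 kN
  M_B = -wL²/12 = -6·12²/12 = -72 kN·m
Load 2 — point force P=-12 kN at a=24/5 m (b=L-a=36/5):
  R_A = Pb²(3a+b)/L³ = (-12)·(36/5)²·(3·(24/5)+(36/5))/12³ = -972/125 kN
  M_A = Pab²/L² = (-12)·(24/5)·(36/5)²/12² = -2592/125 kN·m
  R_B = Pa²(a+3b)/L³ = (-12)·(24/5)²·((24/5)+3·(36/5))/12³ = -528/125 kN
  M_B = -Pa²b/L² = -(-12)·(24/5)²·(36/5)/12² = 1728/125 kN·m
Load 3 — point force P=19 kN at a=36/5 m (b=L-a=24/5):
  R_A = Pb²(3a+b)/L³ = 19·(24/5)²·(3·(36/5)+(24/5))/12³ = 836/125 kN
  M_A = Pab²/L² = 19·(36/5)·(24/5)²/12² = 2736/125 kN·m
  R_B = Pa²(a+3b)/L³ = 19·(36/5)²·((36/5)+3·(24/5))/12³ = 1539/125 kN
  M_B = -Pa²b/L² = -19·(36/5)²·(24/5)/12² = -4104/125 kN·m
Superposition: R_A = 4364/125 kN, M_A = 9144/125 kN·m, R_B = 5511/125 kN, M_B = -11376/125 kN·m

R_A = 4364/125 kN, M_A = 9144/125 kN·m, R_B = 5511/125 kN, M_B = -11376/125 kN·m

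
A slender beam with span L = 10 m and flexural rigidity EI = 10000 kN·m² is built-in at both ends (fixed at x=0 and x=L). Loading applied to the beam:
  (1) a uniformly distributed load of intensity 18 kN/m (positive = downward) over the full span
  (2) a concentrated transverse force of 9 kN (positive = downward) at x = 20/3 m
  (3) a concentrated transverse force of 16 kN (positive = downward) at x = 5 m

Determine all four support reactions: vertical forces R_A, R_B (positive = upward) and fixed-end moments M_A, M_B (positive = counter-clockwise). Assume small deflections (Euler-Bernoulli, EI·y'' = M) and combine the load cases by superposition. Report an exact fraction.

R_A = 301/3 kN, M_A = 530/3 kN·m, R_B = 314/3 kN, M_B = -550/3 kN·m

Load 1 — uniform load w=18 kN/m over full span:
  R_A = wL/2 = 18·10/2 = 90 kN
  M_A = wL²/12 = 18·10²/12 = 150 kN·m
  R_B = wL/2 = 18·10/2 = 90 kN
  M_B = -wL²/12 = -18·10²/12 = -150 kN·m
Load 2 — point force P=9 kN at a=20/3 m (b=L-a=10/3):
  R_A = Pb²(3a+b)/L³ = 9·(10/3)²·(3·(20/3)+(10/3))/10³ = 7/3 kN
  M_A = Pab²/L² = 9·(20/3)·(10/3)²/10² = 20/3 kN·m
  R_B = Pa²(a+3b)/L³ = 9·(20/3)²·((20/3)+3·(10/3))/10³ = 20/3 kN
  M_B = -Pa²b/L² = -9·(20/3)²·(10/3)/10² = -40/3 kN·m
Load 3 — point force P=16 kN at a=5 m (b=L-a=5):
  R_A = Pb²(3a+b)/L³ = 16·5²·(3·5+5)/10³ = 8 kN
  M_A = Pab²/L² = 16·5·5²/10² = 20 kN·m
  R_B = Pa²(a+3b)/L³ = 16·5²·(5+3·5)/10³ = 8 kN
  M_B = -Pa²b/L² = -16·5²·5/10² = -20 kN·m
Superposition: R_A = 301/3 kN, M_A = 530/3 kN·m, R_B = 314/3 kN, M_B = -550/3 kN·m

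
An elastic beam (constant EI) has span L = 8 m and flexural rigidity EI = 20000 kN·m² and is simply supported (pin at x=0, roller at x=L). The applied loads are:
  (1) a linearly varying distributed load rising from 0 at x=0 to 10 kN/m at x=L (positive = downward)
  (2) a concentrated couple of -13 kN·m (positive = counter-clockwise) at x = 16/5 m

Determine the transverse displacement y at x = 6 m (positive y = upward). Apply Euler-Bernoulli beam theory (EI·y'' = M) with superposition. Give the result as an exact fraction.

y(6) = -32129/3000000 m

Load 1 — triangular load w₀=10 kN/m (0→w₀ over full span):
  y_1 = -w₀x(7L⁴-10L²x²+3x⁴)/(360LEI) = -10·6·(7·8⁴-10·8²·6²+3·6⁴)/(360·8·20000) = -119/12000 m
Load 2 — applied couple M₀=-13 kN·m at a=16/5 m (b=L-a=24/5):
  y_2 = (M₀x³/(6L)-M₀(x-a)²/2+C₁x)/EI  [x>a] with C₁=M₀(3b²-L²)/(6L)=-104/75 = ((-13)·6³/(6·8)-(-13)·(6-(16/5))²/2+(-104/75)·6)/20000 = -793/1000000 m
Superposition: y = Σ y_i = -32129/3000000 m ≈ -0.010710 m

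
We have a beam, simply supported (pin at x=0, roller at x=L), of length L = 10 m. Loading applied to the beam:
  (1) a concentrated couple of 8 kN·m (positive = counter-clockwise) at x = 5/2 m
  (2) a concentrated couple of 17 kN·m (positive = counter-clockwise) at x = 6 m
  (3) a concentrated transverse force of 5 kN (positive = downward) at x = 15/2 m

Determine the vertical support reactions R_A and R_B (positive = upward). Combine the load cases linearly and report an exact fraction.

Load 1 — applied couple M₀=8 kN·m at a=5/2 m (b=L-a=15/2):
  R_A = M₀/L = 8/10 = 4/5 kN
  R_B = -M₀/L = -8/10 = -4/5 kN
Load 2 — applied couple M₀=17 kN·m at a=6 m (b=L-a=4):
  R_A = M₀/L = 17/10 kN
  R_B = -M₀/L = -17/10 kN
Load 3 — point force P=5 kN at a=15/2 m (b=L-a=5/2):
  R_A = Pb/L = 5·(5/2)/10 = 5/4 kN
  R_B = Pa/L = 5·(15/2)/10 = 15/4 kN
Superposition: R_A = 15/4 kN, R_B = 5/4 kN

R_A = 15/4 kN, R_B = 5/4 kN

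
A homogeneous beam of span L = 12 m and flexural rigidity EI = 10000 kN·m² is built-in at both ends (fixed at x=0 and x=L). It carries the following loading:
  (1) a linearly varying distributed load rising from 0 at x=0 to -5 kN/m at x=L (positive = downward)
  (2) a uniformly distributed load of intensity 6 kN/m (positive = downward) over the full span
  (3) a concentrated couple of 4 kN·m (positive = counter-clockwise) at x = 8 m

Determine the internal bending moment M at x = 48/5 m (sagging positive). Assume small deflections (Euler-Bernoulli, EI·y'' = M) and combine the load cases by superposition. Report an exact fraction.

Load 1 — triangular load w₀=-5 kN/m (0→w₀ over full span):
  M_1 = 3w₀Lx/20 - w₀L²/30 - w₀x³/(6L) = 3·(-5)·12·(48/5)/20 - (-5)·12²/30 - (-5)·(48/5)³/(6·12) = -24/25 kN·m
Load 2 — uniform load w=6 kN/m over full span:
  M_2 = wLx/2 - wL²/12 - wx²/2 = 6·12·(48/5)/2 - 6·12²/12 - 6·(48/5)²/2 = -72/25 kN·m
Load 3 — applied couple M₀=4 kN·m at a=8 m (b=L-a=4):
  M_3 = R_Ax - M_A - M₀  [x>a] with R_A=4/9, M_A=4/3 = (4/9)·(48/5) - (4/3) - 4 = -16/15 kN·m
Superposition: M = Σ M_i = -368/75 kN·m ≈ -4.906667 kN·m

M(48/5) = -368/75 kN·m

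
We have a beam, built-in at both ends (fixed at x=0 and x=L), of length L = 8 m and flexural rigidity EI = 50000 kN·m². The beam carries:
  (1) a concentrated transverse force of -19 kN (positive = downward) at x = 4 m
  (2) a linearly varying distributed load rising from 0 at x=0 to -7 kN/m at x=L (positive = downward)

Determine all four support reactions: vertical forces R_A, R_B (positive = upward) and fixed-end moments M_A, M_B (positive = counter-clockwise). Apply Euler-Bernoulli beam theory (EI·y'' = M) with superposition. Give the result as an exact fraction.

R_A = -179/10 kN, M_A = -509/15 kN·m, R_B = -291/10 kN, M_B = 207/5 kN·m

Load 1 — point force P=-19 kN at a=4 m (b=L-a=4):
  R_A = Pb²(3a+b)/L³ = (-19)·4²·(3·4+4)/8³ = -19/2 kN
  M_A = Pab²/L² = (-19)·4·4²/8² = -19 kN·m
  R_B = Pa²(a+3b)/L³ = (-19)·4²·(4+3·4)/8³ = -19/2 kN
  M_B = -Pa²b/L² = -(-19)·4²·4/8² = 19 kN·m
Load 2 — triangular load w₀=-7 kN/m (0→w₀ over full span):
  R_A = 3w₀L/20 = 3·(-7)·8/20 = -42/5 kN
  M_A = w₀L²/30 = (-7)·8²/30 = -224/15 kN·m
  R_B = 7w₀L/20 = 7·(-7)·8/20 = -98/5 kN
  M_B = -w₀L²/20 = -(-7)·8²/20 = 112/5 kN·m
Superposition: R_A = -179/10 kN, M_A = -509/15 kN·m, R_B = -291/10 kN, M_B = 207/5 kN·m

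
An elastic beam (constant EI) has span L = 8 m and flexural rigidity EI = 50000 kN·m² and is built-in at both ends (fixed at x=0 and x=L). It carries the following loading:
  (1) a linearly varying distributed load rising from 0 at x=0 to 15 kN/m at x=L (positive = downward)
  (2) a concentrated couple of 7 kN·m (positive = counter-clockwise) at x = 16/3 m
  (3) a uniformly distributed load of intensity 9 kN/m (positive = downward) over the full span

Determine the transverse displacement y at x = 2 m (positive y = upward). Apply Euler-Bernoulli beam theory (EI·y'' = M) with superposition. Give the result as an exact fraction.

Load 1 — triangular load w₀=15 kN/m (0→w₀ over full span):
  y_1 = -w₀x²(L-x)²(x+2L)/(120LEI) = -15·2²·(8-2)²·(2+2·8)/(120·8·50000) = -81/100000 m
Load 2 — applied couple M₀=7 kN·m at a=16/3 m (b=L-a=8/3):
  y_2 = (R_Ax³/6 - M_Ax²/2)/EI  [x≤a] with R_A=7/6, M_A=7/3 = ((7/6)·2³/6 - (7/3)·2²/2)/50000 = -7/112500 m
Load 3 — uniform load w=9 kN/m over full span:
  y_3 = -wx²(L-x)²/(24EI) = -9·2²·(8-2)²/(24·50000) = -27/25000 m
Superposition: y = Σ y_i = -1757/900000 m ≈ -0.001952 m

y(2) = -1757/900000 m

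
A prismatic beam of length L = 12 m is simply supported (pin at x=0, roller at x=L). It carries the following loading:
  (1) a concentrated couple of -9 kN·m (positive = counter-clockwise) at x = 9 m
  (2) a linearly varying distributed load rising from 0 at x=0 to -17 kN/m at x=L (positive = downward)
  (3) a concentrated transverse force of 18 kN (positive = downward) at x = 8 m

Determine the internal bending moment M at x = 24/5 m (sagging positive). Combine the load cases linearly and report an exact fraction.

M(24/5) = -13986/125 kN·m

Load 1 — applied couple M₀=-9 kN·m at a=9 m (b=L-a=3):
  M_1 = M₀x/L  [x≤a] = (-9)·(24/5)/12 = -18/5 kN·m
Load 2 — triangular load w₀=-17 kN/m (0→w₀ over full span):
  M_2 = w₀Lx/6 - w₀x³/(6L) = (-17)·12·(24/5)/6 - (-17)·(24/5)³/(6·12) = -17136/125 kN·m
Load 3 — point force P=18 kN at a=8 m (b=L-a=4):
  M_3 = Pbx/L  [x≤a] = 18·4·(24/5)/12 = 144/5 kN·m
Superposition: M = Σ M_i = -13986/125 kN·m ≈ -111.888000 kN·m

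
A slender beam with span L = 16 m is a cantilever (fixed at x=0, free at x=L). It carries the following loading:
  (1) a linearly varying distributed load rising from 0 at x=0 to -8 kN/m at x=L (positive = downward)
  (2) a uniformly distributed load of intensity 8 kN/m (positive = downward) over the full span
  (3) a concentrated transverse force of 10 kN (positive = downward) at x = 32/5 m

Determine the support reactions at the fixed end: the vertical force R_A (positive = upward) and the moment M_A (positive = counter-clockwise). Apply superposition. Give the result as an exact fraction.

R_A = 74 kN, M_A = 1216/3 kN·m

Load 1 — triangular load w₀=-8 kN/m (0→w₀ over full span):
  R_A = w₀L/2 = (-8)·16/2 = -64 kN
  M_A = w₀L²/3 = (-8)·16²/3 = -2048/3 kN·m
Load 2 — uniform load w=8 kN/m over full span:
  R_A = wL = 8·16 = 128 kN
  M_A = wL²/2 = 8·16²/2 = 1024 kN·m
Load 3 — point force P=10 kN at a=32/5 m (b=L-a=48/5):
  R_A = P = 10 kN
  M_A = Pa = 10·(32/5) = 64 kN·m
Superposition: R_A = 74 kN, M_A = 1216/3 kN·m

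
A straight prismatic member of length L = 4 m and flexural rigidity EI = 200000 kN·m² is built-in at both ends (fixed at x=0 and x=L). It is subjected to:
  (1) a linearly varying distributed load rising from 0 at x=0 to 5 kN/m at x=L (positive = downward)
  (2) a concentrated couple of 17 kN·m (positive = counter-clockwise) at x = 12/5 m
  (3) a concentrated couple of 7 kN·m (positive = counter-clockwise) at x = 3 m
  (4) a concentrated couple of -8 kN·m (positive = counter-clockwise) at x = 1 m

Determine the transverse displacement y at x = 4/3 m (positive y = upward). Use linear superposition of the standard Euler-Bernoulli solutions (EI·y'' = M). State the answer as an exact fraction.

y(4/3) = -240253/7290000000 m

Load 1 — triangular load w₀=5 kN/m (0→w₀ over full span):
  y_1 = -w₀x²(L-x)²(x+2L)/(120LEI) = -5·(4/3)²·(4-(4/3))²·((4/3)+2·4)/(120·4·200000) = -14/2278125 m
Load 2 — applied couple M₀=17 kN·m at a=12/5 m (b=L-a=8/5):
  y_2 = (R_Ax³/6 - M_Ax²/2)/EI  [x≤a] with R_A=153/25, M_A=136/25 = ((153/25)·(4/3)³/6 - (136/25)·(4/3)²/2)/200000 = -17/1406250 m
Load 3 — applied couple M₀=7 kN·m at a=3 m (b=L-a=1):
  y_3 = (R_Ax³/6 - M_Ax²/2)/EI  [x≤a] with R_A=63/32, M_A=35/16 = ((63/32)·(4/3)³/6 - (35/16)·(4/3)²/2)/200000 = -7/1200000 m
Load 4 — applied couple M₀=-8 kN·m at a=1 m (b=L-a=3):
  y_4 = (R_Ax³/6 - M_Ax²/2 - M₀(x-a)²/2)/EI  [x>a] with R_A=-9/4, M_A=3/2 = ((-9/4)·(4/3)³/6 - (3/2)·(4/3)²/2 - (-8)·((4/3)-1)²/2)/200000 = -1/112500 m
Superposition: y = Σ y_i = -240253/7290000000 m ≈ -0.000033 m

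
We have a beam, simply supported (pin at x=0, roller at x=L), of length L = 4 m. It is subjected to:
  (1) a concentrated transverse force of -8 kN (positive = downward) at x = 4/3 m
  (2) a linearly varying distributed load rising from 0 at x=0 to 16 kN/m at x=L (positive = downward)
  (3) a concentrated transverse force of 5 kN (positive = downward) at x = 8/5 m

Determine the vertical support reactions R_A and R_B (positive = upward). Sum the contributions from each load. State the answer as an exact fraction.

Load 1 — point force P=-8 kN at a=4/3 m (b=L-a=8/3):
  R_A = Pb/L = (-8)·(8/3)/4 = -16/3 kN
  R_B = Pa/L = (-8)·(4/3)/4 = -8/3 kN
Load 2 — triangular load w₀=16 kN/m (0→w₀ over full span):
  R_A = w₀L/6 = 16·4/6 = 32/3 kN
  R_B = w₀L/3 = 16·4/3 = 64/3 kN
Load 3 — point force P=5 kN at a=8/5 m (b=L-a=12/5):
  R_A = Pb/L = 5·(12/5)/4 = 3 kN
  R_B = Pa/L = 5·(8/5)/4 = 2 kN
Superposition: R_A = 25/3 kN, R_B = 62/3 kN

R_A = 25/3 kN, R_B = 62/3 kN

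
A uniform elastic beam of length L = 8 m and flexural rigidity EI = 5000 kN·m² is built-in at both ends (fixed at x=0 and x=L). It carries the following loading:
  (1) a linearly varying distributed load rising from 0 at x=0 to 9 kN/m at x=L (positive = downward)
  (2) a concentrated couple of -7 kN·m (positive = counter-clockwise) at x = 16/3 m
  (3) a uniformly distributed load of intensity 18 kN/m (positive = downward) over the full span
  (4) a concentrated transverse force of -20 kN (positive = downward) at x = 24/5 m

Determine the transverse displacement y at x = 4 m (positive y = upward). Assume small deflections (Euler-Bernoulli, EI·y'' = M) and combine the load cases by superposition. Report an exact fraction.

y(4) = -5231/140625 m

Load 1 — triangular load w₀=9 kN/m (0→w₀ over full span):
  y_1 = -w₀x²(L-x)²(x+2L)/(120LEI) = -9·4²·(8-4)²·(4+2·8)/(120·8·5000) = -6/625 m
Load 2 — applied couple M₀=-7 kN·m at a=16/3 m (b=L-a=8/3):
  y_2 = (R_Ax³/6 - M_Ax²/2)/EI  [x≤a] with R_A=-7/6, M_A=-7/3 = ((-7/6)·4³/6 - (-7/3)·4²/2)/5000 = 7/5625 m
Load 3 — uniform load w=18 kN/m over full span:
  y_3 = -wx²(L-x)²/(24EI) = -18·4²·(8-4)²/(24·5000) = -24/625 m
Load 4 — point force P=-20 kN at a=24/5 m (b=L-a=16/5):
  y_4 = -Pb²x²(3aL-(3a+b)x)/(6L³EI)  [x≤a] = -(-20)·(16/5)²·4²·(3·(24/5)·8-(3·(24/5)+(16/5))·4)/(6·8³·5000) = 448/46875 m
Superposition: y = Σ y_i = -5231/140625 m ≈ -0.037198 m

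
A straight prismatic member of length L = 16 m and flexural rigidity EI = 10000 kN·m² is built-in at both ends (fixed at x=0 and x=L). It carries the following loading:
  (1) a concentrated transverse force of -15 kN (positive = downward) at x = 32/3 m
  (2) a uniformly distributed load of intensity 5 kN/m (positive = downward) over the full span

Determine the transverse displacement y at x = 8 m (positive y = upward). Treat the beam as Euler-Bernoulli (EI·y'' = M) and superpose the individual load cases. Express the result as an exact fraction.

Load 1 — point force P=-15 kN at a=32/3 m (b=L-a=16/3):
  y_1 = -Pb²x²(3aL-(3a+b)x)/(6L³EI)  [x≤a] = -(-15)·(16/3)²·8²·(3·(32/3)·16-(3·(32/3)+(16/3))·8)/(6·16³·10000) = 16/675 m
Load 2 — uniform load w=5 kN/m over full span:
  y_2 = -wx²(L-x)²/(24EI) = -5·8²·(16-8)²/(24·10000) = -32/375 m
Superposition: y = Σ y_i = -208/3375 m ≈ -0.061630 m

y(8) = -208/3375 m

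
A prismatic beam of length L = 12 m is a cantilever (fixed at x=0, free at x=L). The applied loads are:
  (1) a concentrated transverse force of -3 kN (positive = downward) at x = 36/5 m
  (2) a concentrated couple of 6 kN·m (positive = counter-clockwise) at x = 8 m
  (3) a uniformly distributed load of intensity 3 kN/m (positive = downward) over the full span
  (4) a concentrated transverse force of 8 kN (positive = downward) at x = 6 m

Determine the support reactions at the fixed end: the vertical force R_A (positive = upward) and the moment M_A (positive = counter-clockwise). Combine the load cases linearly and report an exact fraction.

R_A = 41 kN, M_A = 1182/5 kN·m

Load 1 — point force P=-3 kN at a=36/5 m (b=L-a=24/5):
  R_A = P = (-3) = -3 kN
  M_A = Pa = (-3)·(36/5) = -108/5 kN·m
Load 2 — applied couple M₀=6 kN·m at a=8 m (b=L-a=4):
  R_A = 0 kN
  M_A = -M₀ = -6 kN·m
Load 3 — uniform load w=3 kN/m over full span:
  R_A = wL = 3·12 = 36 kN
  M_A = wL²/2 = 3·12²/2 = 216 kN·m
Load 4 — point force P=8 kN at a=6 m (b=L-a=6):
  R_A = P = 8 kN
  M_A = Pa = 8·6 = 48 kN·m
Superposition: R_A = 41 kN, M_A = 1182/5 kN·m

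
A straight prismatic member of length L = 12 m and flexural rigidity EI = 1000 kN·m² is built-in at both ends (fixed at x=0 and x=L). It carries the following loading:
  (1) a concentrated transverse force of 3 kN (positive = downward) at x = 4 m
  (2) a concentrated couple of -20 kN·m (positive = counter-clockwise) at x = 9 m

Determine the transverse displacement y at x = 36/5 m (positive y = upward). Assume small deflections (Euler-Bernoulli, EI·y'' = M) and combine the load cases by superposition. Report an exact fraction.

y(36/5) = 1811/62500 m

Load 1 — point force P=3 kN at a=4 m (b=L-a=8):
  y_1 = -Pa²(L-x)²(3bL-(3b+a)(L-x))/(6L³EI)  [x>a] = -3·4²·(12-(36/5))²·(3·8·12-(3·8+4)·(12-(36/5)))/(6·12³·1000) = -256/15625 m
Load 2 — applied couple M₀=-20 kN·m at a=9 m (b=L-a=3):
  y_2 = (R_Ax³/6 - M_Ax²/2)/EI  [x≤a] with R_A=-15/8, M_A=-25/4 = ((-15/8)·(36/5)³/6 - (-25/4)·(36/5)²/2)/1000 = 567/12500 m
Superposition: y = Σ y_i = 1811/62500 m ≈ 0.028976 m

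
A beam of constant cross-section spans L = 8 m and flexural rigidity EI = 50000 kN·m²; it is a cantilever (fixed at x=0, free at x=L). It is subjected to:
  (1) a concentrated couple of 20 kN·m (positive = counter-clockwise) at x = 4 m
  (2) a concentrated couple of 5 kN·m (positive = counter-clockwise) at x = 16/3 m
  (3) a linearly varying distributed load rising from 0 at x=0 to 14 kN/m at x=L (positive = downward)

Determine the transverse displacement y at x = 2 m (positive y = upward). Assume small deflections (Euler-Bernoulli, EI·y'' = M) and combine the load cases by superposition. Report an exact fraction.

Load 1 — applied couple M₀=20 kN·m at a=4 m (b=L-a=4):
  y_1 = M₀x²/(2EI)  [x≤a] = 20·2²/(2·50000) = 1/1250 m
Load 2 — applied couple M₀=5 kN·m at a=16/3 m (b=L-a=8/3):
  y_2 = M₀x²/(2EI)  [x≤a] = 5·2²/(2·50000) = 1/5000 m
Load 3 — triangular load w₀=14 kN/m (0→w₀ over full span):
  y_3 = (w₀Lx³/12-w₀L²x²/6-w₀x⁵/(120L))/EI = (14·8·2³/12-14·8²·2²/6-14·2⁵/(120·8))/50000 = -7847/750000 m
Superposition: y = Σ y_i = -7097/750000 m ≈ -0.009463 m

y(2) = -7097/750000 m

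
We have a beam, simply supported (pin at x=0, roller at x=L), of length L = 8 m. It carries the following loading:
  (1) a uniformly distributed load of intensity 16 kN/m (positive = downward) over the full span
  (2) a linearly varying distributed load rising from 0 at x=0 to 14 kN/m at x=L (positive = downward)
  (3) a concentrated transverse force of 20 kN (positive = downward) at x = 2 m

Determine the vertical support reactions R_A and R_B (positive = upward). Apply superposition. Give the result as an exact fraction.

R_A = 293/3 kN, R_B = 319/3 kN

Load 1 — uniform load w=16 kN/m over full span:
  R_A = wL/2 = 16·8/2 = 64 kN
  R_B = wL/2 = 16·8/2 = 64 kN
Load 2 — triangular load w₀=14 kN/m (0→w₀ over full span):
  R_A = w₀L/6 = 14·8/6 = 56/3 kN
  R_B = w₀L/3 = 14·8/3 = 112/3 kN
Load 3 — point force P=20 kN at a=2 m (b=L-a=6):
  R_A = Pb/L = 20·6/8 = 15 kN
  R_B = Pa/L = 20·2/8 = 5 kN
Superposition: R_A = 293/3 kN, R_B = 319/3 kN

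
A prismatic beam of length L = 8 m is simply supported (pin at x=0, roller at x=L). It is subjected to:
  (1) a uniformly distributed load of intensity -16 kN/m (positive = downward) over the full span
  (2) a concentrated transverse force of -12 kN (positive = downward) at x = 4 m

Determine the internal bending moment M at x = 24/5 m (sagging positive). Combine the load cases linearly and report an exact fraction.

M(24/5) = -3552/25 kN·m

Load 1 — uniform load w=-16 kN/m over full span:
  M_1 = wx(L-x)/2 = (-16)·(24/5)·(8-(24/5))/2 = -3072/25 kN·m
Load 2 — point force P=-12 kN at a=4 m (b=L-a=4):
  M_2 = Pa(L-x)/L  [x>a] = (-12)·4·(8-(24/5))/8 = -96/5 kN·m
Superposition: M = Σ M_i = -3552/25 kN·m ≈ -142.080000 kN·m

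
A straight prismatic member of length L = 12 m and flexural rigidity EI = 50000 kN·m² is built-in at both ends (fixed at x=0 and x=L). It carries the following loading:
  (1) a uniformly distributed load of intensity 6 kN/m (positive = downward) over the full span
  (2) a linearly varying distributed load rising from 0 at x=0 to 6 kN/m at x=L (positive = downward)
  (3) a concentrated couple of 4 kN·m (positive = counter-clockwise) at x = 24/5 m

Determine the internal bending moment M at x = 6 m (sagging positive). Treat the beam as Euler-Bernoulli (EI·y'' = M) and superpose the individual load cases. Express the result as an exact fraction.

M(6) = 262/5 kN·m

Load 1 — uniform load w=6 kN/m over full span:
  M_1 = wLx/2 - wL²/12 - wx²/2 = 6·12·6/2 - 6·12²/12 - 6·6²/2 = 36 kN·m
Load 2 — triangular load w₀=6 kN/m (0→w₀ over full span):
  M_2 = 3w₀Lx/20 - w₀L²/30 - w₀x³/(6L) = 3·6·12·6/20 - 6·12²/30 - 6·6³/(6·12) = 18 kN·m
Load 3 — applied couple M₀=4 kN·m at a=24/5 m (b=L-a=36/5):
  M_3 = R_Ax - M_A - M₀  [x>a] with R_A=12/25, M_A=12/25 = (12/25)·6 - (12/25) - 4 = -8/5 kN·m
Superposition: M = Σ M_i = 262/5 kN·m ≈ 52.400000 kN·m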